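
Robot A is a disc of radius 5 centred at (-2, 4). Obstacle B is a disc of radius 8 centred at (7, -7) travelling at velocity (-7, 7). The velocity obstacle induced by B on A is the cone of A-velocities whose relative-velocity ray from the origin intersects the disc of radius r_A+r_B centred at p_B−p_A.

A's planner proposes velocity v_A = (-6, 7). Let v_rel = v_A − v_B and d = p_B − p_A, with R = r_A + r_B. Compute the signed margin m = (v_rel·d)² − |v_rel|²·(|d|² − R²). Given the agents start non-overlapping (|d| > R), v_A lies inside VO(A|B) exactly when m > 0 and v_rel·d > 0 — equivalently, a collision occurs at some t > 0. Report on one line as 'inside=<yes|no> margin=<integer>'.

d = (9, -11),  |d|² = 202;  R = 5+8 = 13,  c = 202−13² = 33
v_rel = (1, 0),  |v_rel|² = 1;  v_rel·d = (1)·(9) + (0)·(-11) = 9
1·t² − 18·t + 33 = 0  ⇒  m = 9² − 1·33 = 48
m = 48 > 0,  v_rel·d = 9 > 0  ⇒  inside

inside=yes margin=48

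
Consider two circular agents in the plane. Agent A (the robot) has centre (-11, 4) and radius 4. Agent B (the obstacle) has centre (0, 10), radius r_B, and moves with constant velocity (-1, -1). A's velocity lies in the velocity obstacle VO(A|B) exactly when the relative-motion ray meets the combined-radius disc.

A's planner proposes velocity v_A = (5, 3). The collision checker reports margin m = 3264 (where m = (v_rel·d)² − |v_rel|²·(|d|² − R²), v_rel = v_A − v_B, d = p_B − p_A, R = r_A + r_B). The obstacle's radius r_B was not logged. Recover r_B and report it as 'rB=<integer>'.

m = 3264
d = (11, 6);  v_rel = (6, 4),  |v_rel|² = 52
v_rel×d = (6)·(6) − (4)·(11) = -8
since m = R²·52 − (-8)²:  R² = (64 + 3264) / 52 = 64
R = √64 = 8  ⇒  r_B = 8 − 4 = 4

rB=4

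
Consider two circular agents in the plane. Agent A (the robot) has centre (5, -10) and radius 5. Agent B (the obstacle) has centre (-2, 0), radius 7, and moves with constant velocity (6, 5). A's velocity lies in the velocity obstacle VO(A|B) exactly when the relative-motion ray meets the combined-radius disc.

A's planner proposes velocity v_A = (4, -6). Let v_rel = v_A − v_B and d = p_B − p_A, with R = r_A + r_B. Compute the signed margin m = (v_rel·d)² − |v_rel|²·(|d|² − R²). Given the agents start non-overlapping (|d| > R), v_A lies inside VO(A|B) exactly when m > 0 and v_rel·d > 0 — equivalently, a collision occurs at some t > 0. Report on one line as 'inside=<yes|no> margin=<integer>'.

d = (-7, 10),  |d|² = 149;  R = 5+7 = 12,  c = 149−12² = 5
v_rel = (-2, -11),  |v_rel|² = 125;  v_rel·d = (-2)·(-7) + (-11)·(10) = -96
125·t² + 192·t + 5 = 0  ⇒  m = (-96)² − 125·5 = 8591
m = 8591 > 0,  v_rel·d = -96 < 0  ⇒  outside

inside=no margin=8591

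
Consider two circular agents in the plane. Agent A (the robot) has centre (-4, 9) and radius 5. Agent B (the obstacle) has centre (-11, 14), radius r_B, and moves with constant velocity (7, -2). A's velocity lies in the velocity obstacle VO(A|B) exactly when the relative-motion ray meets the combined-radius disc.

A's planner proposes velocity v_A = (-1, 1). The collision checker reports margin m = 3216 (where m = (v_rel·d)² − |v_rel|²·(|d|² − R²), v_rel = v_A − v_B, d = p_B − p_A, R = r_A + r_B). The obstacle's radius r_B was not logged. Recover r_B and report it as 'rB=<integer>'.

m = 3216
d = (-7, 5);  v_rel = (-8, 3),  |v_rel|² = 73
v_rel×d = (-8)·(5) − (3)·(-7) = -19
since m = R²·73 − (-19)²:  R² = (361 + 3216) / 73 = 49
R = √49 = 7  ⇒  r_B = 7 − 5 = 2

rB=2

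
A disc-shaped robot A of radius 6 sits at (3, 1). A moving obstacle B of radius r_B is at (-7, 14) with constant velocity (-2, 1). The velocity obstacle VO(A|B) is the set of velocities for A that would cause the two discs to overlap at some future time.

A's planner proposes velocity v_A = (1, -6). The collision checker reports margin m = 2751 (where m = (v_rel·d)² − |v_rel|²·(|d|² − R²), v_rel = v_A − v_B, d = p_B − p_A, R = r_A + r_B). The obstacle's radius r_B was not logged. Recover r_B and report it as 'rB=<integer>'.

m = 2751
d = (-10, 13);  v_rel = (3, -7),  |v_rel|² = 58
v_rel×d = (3)·(13) − (-7)·(-10) = -31
since m = R²·58 − (-31)²:  R² = (961 + 2751) / 58 = 64
R = √64 = 8  ⇒  r_B = 8 − 6 = 2

rB=2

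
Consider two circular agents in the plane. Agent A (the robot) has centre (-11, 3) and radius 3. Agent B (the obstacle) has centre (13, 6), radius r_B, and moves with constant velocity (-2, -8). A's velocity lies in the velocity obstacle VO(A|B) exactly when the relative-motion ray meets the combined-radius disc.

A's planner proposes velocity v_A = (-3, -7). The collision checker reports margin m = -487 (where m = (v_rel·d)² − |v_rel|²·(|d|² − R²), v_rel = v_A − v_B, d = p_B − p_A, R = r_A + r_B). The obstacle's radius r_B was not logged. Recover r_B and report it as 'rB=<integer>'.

m = -487
d = (24, 3);  v_rel = (-1, 1),  |v_rel|² = 2
v_rel×d = (-1)·(3) − (1)·(24) = -27
since m = R²·2 − (-27)²:  R² = (729 + -487) / 2 = 121
R = √121 = 11  ⇒  r_B = 11 − 3 = 8

rB=8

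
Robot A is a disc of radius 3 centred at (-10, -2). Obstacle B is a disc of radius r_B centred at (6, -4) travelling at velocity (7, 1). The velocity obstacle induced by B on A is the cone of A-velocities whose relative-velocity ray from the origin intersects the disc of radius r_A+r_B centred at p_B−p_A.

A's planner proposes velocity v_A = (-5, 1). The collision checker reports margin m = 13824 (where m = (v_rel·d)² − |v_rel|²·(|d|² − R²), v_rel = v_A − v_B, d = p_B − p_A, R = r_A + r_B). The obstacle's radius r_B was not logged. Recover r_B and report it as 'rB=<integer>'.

m = 13824
d = (16, -2);  v_rel = (-12, 0),  |v_rel|² = 144
v_rel×d = (-12)·(-2) − (0)·(16) = 24
since m = R²·144 − 24²:  R² = (576 + 13824) / 144 = 100
R = √100 = 10  ⇒  r_B = 10 − 3 = 7

rB=7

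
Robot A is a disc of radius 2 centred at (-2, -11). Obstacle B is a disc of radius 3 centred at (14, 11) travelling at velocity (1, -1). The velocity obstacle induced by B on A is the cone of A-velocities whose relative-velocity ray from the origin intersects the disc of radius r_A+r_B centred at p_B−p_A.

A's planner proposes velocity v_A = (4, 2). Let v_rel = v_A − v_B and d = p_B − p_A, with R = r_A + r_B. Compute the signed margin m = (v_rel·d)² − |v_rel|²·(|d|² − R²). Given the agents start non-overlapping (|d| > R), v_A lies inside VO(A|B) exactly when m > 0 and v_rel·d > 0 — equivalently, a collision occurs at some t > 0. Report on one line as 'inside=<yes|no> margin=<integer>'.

d = (16, 22),  |d|² = 740;  R = 2+3 = 5,  c = 740−5² = 715
v_rel = (3, 3),  |v_rel|² = 18;  v_rel·d = (3)·(16) + (3)·(22) = 114
18·t² − 228·t + 715 = 0  ⇒  m = 114² − 18·715 = 126
m = 126 > 0,  v_rel·d = 114 > 0  ⇒  inside

inside=yes margin=126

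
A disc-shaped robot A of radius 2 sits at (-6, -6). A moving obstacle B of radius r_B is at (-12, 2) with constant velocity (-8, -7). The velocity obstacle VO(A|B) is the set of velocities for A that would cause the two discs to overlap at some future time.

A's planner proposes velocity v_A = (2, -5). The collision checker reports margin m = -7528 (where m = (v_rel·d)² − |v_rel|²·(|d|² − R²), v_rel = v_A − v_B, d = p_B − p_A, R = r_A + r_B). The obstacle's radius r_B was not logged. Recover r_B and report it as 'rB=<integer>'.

m = -7528
d = (-6, 8);  v_rel = (10, 2),  |v_rel|² = 104
v_rel×d = (10)·(8) − (2)·(-6) = 92
since m = R²·104 − 92²:  R² = (8464 + -7528) / 104 = 9
R = √9 = 3  ⇒  r_B = 3 − 2 = 1

rB=1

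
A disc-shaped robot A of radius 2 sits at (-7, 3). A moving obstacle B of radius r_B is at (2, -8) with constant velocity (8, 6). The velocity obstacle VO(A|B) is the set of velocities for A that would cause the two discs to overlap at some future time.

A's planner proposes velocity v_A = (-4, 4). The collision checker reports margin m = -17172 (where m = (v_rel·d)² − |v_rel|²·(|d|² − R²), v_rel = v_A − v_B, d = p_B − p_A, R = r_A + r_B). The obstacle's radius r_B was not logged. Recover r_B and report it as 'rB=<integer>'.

m = -17172
d = (9, -11);  v_rel = (-12, -2),  |v_rel|² = 148
v_rel×d = (-12)·(-11) − (-2)·(9) = 150
since m = R²·148 − 150²:  R² = (22500 + -17172) / 148 = 36
R = √36 = 6  ⇒  r_B = 6 − 2 = 4

rB=4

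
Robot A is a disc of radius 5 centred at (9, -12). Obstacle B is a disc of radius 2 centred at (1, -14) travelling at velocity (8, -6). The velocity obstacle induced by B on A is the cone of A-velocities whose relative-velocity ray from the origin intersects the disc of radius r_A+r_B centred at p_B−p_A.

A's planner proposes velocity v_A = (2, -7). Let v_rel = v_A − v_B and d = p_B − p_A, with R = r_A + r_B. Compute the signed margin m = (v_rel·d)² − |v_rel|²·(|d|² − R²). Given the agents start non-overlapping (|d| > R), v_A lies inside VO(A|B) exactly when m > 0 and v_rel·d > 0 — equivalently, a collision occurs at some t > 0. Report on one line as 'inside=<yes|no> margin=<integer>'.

d = (-8, -2),  |d|² = 68;  R = 5+2 = 7,  c = 68−7² = 19
v_rel = (-6, -1),  |v_rel|² = 37;  v_rel·d = (-6)·(-8) + (-1)·(-2) = 50
37·t² − 100·t + 19 = 0  ⇒  m = 50² − 37·19 = 1797
m = 1797 > 0,  v_rel·d = 50 > 0  ⇒  inside

inside=yes margin=1797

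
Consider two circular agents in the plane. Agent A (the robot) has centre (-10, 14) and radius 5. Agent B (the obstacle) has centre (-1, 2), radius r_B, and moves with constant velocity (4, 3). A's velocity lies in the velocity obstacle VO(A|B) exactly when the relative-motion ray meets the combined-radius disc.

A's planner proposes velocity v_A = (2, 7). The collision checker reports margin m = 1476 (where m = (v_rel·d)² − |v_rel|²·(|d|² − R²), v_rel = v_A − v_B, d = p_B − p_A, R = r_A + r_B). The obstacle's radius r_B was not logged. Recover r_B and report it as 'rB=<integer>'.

m = 1476
d = (9, -12);  v_rel = (-2, 4),  |v_rel|² = 20
v_rel×d = (-2)·(-12) − (4)·(9) = -12
since m = R²·20 − (-12)²:  R² = (144 + 1476) / 20 = 81
R = √81 = 9  ⇒  r_B = 9 − 5 = 4

rB=4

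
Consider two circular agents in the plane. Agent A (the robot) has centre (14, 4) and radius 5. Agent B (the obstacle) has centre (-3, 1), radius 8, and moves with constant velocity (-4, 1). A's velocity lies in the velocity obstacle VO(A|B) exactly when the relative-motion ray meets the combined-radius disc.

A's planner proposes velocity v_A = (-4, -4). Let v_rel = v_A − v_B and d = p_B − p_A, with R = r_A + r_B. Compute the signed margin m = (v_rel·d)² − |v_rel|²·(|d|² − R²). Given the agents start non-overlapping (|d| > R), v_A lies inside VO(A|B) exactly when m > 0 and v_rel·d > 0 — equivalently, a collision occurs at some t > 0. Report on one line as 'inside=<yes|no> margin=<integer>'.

d = (-17, -3),  |d|² = 298;  R = 5+8 = 13,  c = 298−13² = 129
v_rel = (0, -5),  |v_rel|² = 25;  v_rel·d = (0)·(-17) + (-5)·(-3) = 15
25·t² − 30·t + 129 = 0  ⇒  m = 15² − 25·129 = -3000
m = -3000 < 0,  v_rel·d = 15 > 0  ⇒  outside

inside=no margin=-3000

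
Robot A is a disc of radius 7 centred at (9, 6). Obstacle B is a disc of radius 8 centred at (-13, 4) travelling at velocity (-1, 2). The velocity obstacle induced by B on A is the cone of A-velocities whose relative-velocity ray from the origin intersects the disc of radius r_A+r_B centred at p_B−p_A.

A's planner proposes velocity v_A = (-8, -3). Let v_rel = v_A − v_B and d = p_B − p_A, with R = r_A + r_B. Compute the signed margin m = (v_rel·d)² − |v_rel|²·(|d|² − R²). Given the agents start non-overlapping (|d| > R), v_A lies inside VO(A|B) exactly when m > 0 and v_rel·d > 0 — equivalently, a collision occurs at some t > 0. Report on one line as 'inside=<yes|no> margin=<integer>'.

d = (-22, -2),  |d|² = 488;  R = 7+8 = 15,  c = 488−15² = 263
v_rel = (-7, -5),  |v_rel|² = 74;  v_rel·d = (-7)·(-22) + (-5)·(-2) = 164
74·t² − 328·t + 263 = 0  ⇒  m = 164² − 74·263 = 7434
m = 7434 > 0,  v_rel·d = 164 > 0  ⇒  inside

inside=yes margin=7434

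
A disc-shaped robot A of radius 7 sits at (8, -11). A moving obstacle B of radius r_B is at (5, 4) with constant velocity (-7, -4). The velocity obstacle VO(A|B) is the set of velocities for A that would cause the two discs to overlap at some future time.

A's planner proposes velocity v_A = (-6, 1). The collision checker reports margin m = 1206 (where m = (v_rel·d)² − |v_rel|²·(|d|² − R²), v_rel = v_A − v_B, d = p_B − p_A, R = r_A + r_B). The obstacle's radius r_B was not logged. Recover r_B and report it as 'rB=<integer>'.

m = 1206
d = (-3, 15);  v_rel = (1, 5),  |v_rel|² = 26
v_rel×d = (1)·(15) − (5)·(-3) = 30
since m = R²·26 − 30²:  R² = (900 + 1206) / 26 = 81
R = √81 = 9  ⇒  r_B = 9 − 7 = 2

rB=2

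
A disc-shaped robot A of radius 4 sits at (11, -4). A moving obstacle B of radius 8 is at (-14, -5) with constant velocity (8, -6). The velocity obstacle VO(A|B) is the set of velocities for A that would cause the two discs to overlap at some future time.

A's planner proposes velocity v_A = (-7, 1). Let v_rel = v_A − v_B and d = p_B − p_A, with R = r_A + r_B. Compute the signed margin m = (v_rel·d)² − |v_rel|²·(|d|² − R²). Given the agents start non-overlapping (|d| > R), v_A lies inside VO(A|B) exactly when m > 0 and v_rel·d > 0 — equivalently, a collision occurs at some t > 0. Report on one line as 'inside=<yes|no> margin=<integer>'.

d = (-25, -1),  |d|² = 626;  R = 4+8 = 12,  c = 626−12² = 482
v_rel = (-15, 7),  |v_rel|² = 274;  v_rel·d = (-15)·(-25) + (7)·(-1) = 368
274·t² − 736·t + 482 = 0  ⇒  m = 368² − 274·482 = 3356
m = 3356 > 0,  v_rel·d = 368 > 0  ⇒  inside

inside=yes margin=3356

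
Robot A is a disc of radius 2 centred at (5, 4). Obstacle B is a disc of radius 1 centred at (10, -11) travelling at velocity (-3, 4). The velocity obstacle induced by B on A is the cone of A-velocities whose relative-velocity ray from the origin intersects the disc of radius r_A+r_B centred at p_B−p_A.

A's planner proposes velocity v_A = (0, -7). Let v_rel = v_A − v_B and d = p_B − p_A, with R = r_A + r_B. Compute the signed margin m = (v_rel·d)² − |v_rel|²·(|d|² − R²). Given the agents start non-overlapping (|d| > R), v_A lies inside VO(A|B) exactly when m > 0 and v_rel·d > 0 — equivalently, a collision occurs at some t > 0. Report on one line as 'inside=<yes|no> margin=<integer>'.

d = (5, -15),  |d|² = 250;  R = 2+1 = 3,  c = 250−3² = 241
v_rel = (3, -11),  |v_rel|² = 130;  v_rel·d = (3)·(5) + (-11)·(-15) = 180
130·t² − 360·t + 241 = 0  ⇒  m = 180² − 130·241 = 1070
m = 1070 > 0,  v_rel·d = 180 > 0  ⇒  inside

inside=yes margin=1070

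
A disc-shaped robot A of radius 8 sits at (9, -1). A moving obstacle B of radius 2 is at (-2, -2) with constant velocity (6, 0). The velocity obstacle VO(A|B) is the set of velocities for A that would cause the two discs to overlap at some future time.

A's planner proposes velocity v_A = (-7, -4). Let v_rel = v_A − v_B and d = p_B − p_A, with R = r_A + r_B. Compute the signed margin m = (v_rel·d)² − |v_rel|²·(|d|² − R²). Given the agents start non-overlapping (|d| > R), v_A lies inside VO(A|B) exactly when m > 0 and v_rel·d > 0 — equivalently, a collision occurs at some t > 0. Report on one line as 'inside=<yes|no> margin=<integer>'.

d = (-11, -1),  |d|² = 122;  R = 8+2 = 10,  c = 122−10² = 22
v_rel = (-13, -4),  |v_rel|² = 185;  v_rel·d = (-13)·(-11) + (-4)·(-1) = 147
185·t² − 294·t + 22 = 0  ⇒  m = 147² − 185·22 = 17539
m = 17539 > 0,  v_rel·d = 147 > 0  ⇒  inside

inside=yes margin=17539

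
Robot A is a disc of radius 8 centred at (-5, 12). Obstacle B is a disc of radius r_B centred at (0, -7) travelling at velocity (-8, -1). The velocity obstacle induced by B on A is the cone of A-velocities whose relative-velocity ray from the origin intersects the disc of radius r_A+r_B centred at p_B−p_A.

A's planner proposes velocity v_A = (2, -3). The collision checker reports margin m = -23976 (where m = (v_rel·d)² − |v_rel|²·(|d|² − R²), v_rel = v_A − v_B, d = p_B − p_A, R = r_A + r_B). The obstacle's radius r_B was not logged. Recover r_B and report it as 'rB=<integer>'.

m = -23976
d = (5, -19);  v_rel = (10, -2),  |v_rel|² = 104
v_rel×d = (10)·(-19) − (-2)·(5) = -180
since m = R²·104 − (-180)²:  R² = (32400 + -23976) / 104 = 81
R = √81 = 9  ⇒  r_B = 9 − 8 = 1

rB=1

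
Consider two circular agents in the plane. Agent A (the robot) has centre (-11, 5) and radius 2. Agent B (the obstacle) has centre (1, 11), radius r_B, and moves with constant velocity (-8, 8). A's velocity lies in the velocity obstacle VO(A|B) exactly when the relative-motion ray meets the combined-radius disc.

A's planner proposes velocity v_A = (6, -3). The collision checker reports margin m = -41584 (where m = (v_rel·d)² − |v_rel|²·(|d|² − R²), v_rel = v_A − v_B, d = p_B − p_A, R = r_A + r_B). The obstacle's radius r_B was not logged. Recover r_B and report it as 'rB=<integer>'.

m = -41584
d = (12, 6);  v_rel = (14, -11),  |v_rel|² = 317
v_rel×d = (14)·(6) − (-11)·(12) = 216
since m = R²·317 − 216²:  R² = (46656 + -41584) / 317 = 16
R = √16 = 4  ⇒  r_B = 4 − 2 = 2

rB=2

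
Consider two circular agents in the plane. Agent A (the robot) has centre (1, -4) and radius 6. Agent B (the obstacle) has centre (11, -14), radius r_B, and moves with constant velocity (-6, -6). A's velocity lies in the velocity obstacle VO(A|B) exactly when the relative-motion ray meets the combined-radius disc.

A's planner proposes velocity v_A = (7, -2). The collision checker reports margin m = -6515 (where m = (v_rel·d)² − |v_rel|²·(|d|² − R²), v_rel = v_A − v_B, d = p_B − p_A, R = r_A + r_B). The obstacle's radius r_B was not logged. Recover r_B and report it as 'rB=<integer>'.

m = -6515
d = (10, -10);  v_rel = (13, 4),  |v_rel|² = 185
v_rel×d = (13)·(-10) − (4)·(10) = -170
since m = R²·185 − (-170)²:  R² = (28900 + -6515) / 185 = 121
R = √121 = 11  ⇒  r_B = 11 − 6 = 5

rB=5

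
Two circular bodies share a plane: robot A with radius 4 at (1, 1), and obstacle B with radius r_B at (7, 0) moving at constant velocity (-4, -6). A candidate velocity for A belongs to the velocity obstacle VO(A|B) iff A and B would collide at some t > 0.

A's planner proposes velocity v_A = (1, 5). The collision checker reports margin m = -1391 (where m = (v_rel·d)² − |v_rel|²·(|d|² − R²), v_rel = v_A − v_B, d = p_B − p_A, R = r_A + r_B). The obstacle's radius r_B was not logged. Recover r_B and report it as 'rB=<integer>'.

m = -1391
d = (6, -1);  v_rel = (5, 11),  |v_rel|² = 146
v_rel×d = (5)·(-1) − (11)·(6) = -71
since m = R²·146 − (-71)²:  R² = (5041 + -1391) / 146 = 25
R = √25 = 5  ⇒  r_B = 5 − 4 = 1

rB=1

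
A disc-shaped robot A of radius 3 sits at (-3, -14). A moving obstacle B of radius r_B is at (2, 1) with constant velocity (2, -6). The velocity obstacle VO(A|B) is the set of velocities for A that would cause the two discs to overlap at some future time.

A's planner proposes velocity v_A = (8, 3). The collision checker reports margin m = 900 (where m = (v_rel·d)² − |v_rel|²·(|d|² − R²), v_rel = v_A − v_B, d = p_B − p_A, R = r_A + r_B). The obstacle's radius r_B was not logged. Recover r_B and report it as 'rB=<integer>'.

m = 900
d = (5, 15);  v_rel = (6, 9),  |v_rel|² = 117
v_rel×d = (6)·(15) − (9)·(5) = 45
since m = R²·117 − 45²:  R² = (2025 + 900) / 117 = 25
R = √25 = 5  ⇒  r_B = 5 − 3 = 2

rB=2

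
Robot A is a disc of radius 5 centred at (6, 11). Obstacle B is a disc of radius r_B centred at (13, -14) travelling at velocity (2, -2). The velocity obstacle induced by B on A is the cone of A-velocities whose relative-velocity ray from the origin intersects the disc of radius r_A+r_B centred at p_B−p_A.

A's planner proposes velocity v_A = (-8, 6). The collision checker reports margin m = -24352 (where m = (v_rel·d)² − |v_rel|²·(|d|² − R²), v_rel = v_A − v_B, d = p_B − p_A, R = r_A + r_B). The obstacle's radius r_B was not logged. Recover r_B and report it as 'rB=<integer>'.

m = -24352
d = (7, -25);  v_rel = (-10, 8),  |v_rel|² = 164
v_rel×d = (-10)·(-25) − (8)·(7) = 194
since m = R²·164 − 194²:  R² = (37636 + -24352) / 164 = 81
R = √81 = 9  ⇒  r_B = 9 − 5 = 4

rB=4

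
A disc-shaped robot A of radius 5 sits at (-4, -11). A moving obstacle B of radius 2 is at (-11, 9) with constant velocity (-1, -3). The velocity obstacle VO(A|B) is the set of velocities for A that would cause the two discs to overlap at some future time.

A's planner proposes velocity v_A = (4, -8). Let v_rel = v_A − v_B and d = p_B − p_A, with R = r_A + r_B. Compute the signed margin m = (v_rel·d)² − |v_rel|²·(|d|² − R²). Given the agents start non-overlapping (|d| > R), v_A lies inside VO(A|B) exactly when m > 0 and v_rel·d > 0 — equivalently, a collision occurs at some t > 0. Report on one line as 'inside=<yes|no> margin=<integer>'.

d = (-7, 20),  |d|² = 449;  R = 5+2 = 7,  c = 449−7² = 400
v_rel = (5, -5),  |v_rel|² = 50;  v_rel·d = (5)·(-7) + (-5)·(20) = -135
50·t² + 270·t + 400 = 0  ⇒  m = (-135)² − 50·400 = -1775
m = -1775 < 0,  v_rel·d = -135 < 0  ⇒  outside

inside=no margin=-1775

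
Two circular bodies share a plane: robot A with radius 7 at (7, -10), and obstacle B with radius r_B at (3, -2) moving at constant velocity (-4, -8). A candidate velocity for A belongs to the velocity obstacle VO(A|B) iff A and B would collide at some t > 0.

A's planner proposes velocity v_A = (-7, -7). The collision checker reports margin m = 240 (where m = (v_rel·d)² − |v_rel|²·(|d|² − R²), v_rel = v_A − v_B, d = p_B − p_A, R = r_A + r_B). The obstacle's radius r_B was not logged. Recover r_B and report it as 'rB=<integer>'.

m = 240
d = (-4, 8);  v_rel = (-3, 1),  |v_rel|² = 10
v_rel×d = (-3)·(8) − (1)·(-4) = -20
since m = R²·10 − (-20)²:  R² = (400 + 240) / 10 = 64
R = √64 = 8  ⇒  r_B = 8 − 7 = 1

rB=1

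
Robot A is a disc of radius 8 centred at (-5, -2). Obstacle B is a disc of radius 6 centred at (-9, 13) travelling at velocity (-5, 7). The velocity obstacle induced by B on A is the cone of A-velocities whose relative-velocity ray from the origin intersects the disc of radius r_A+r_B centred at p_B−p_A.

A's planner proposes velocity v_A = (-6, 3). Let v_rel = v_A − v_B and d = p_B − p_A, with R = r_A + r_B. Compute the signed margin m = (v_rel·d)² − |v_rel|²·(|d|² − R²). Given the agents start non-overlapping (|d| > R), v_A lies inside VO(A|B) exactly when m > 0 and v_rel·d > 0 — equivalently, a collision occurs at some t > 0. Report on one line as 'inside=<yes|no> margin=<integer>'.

d = (-4, 15),  |d|² = 241;  R = 8+6 = 14,  c = 241−14² = 45
v_rel = (-1, -4),  |v_rel|² = 17;  v_rel·d = (-1)·(-4) + (-4)·(15) = -56
17·t² + 112·t + 45 = 0  ⇒  m = (-56)² − 17·45 = 2371
m = 2371 > 0,  v_rel·d = -56 < 0  ⇒  outside

inside=no margin=2371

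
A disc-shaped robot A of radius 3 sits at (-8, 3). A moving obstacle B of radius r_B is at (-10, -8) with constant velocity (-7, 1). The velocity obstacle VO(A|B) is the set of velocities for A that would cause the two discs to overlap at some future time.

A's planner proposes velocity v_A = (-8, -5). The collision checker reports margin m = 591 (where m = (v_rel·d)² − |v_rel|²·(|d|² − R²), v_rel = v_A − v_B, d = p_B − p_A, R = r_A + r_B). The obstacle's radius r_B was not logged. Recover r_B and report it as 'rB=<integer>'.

m = 591
d = (-2, -11);  v_rel = (-1, -6),  |v_rel|² = 37
v_rel×d = (-1)·(-11) − (-6)·(-2) = -1
since m = R²·37 − (-1)²:  R² = (1 + 591) / 37 = 16
R = √16 = 4  ⇒  r_B = 4 − 3 = 1

rB=1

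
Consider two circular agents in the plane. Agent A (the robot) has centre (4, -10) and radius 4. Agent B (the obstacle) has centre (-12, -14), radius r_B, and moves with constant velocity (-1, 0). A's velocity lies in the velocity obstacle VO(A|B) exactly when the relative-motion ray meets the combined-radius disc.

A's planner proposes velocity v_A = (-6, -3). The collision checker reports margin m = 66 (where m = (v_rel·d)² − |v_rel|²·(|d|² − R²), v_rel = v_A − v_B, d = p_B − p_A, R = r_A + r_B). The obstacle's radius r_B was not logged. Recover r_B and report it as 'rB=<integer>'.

m = 66
d = (-16, -4);  v_rel = (-5, -3),  |v_rel|² = 34
v_rel×d = (-5)·(-4) − (-3)·(-16) = -28
since m = R²·34 − (-28)²:  R² = (784 + 66) / 34 = 25
R = √25 = 5  ⇒  r_B = 5 − 4 = 1

rB=1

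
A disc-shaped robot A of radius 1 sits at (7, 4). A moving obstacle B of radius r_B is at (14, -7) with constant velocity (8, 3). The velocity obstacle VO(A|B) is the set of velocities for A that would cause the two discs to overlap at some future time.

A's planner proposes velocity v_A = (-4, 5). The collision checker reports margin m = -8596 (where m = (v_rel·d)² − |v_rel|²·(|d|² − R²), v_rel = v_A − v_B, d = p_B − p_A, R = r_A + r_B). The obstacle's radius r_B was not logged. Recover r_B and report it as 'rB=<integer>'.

m = -8596
d = (7, -11);  v_rel = (-12, 2),  |v_rel|² = 148
v_rel×d = (-12)·(-11) − (2)·(7) = 118
since m = R²·148 − 118²:  R² = (13924 + -8596) / 148 = 36
R = √36 = 6  ⇒  r_B = 6 − 1 = 5

rB=5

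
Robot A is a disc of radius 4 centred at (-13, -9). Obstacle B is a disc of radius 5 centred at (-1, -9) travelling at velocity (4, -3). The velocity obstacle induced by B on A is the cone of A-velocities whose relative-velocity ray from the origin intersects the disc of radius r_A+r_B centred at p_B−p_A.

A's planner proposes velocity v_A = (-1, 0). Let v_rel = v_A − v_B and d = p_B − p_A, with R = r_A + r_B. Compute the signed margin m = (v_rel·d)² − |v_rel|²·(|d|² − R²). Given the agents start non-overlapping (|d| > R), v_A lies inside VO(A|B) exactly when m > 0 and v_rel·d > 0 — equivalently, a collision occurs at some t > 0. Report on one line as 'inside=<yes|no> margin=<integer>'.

d = (12, 0),  |d|² = 144;  R = 4+5 = 9,  c = 144−9² = 63
v_rel = (-5, 3),  |v_rel|² = 34;  v_rel·d = (-5)·(12) + (3)·(0) = -60
34·t² + 120·t + 63 = 0  ⇒  m = (-60)² − 34·63 = 1458
m = 1458 > 0,  v_rel·d = -60 < 0  ⇒  outside

inside=no margin=1458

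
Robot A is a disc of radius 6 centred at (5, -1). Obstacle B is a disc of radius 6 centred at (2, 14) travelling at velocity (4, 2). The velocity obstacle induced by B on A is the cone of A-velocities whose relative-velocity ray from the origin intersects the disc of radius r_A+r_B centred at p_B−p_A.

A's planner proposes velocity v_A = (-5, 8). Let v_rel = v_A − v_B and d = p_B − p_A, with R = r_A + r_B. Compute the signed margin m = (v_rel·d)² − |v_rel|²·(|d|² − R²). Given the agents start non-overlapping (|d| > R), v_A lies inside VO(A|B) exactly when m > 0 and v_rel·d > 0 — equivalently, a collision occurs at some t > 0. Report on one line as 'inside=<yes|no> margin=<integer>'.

d = (-3, 15),  |d|² = 234;  R = 6+6 = 12,  c = 234−12² = 90
v_rel = (-9, 6),  |v_rel|² = 117;  v_rel·d = (-9)·(-3) + (6)·(15) = 117
117·t² − 234·t + 90 = 0  ⇒  m = 117² − 117·90 = 3159
m = 3159 > 0,  v_rel·d = 117 > 0  ⇒  inside

inside=yes margin=3159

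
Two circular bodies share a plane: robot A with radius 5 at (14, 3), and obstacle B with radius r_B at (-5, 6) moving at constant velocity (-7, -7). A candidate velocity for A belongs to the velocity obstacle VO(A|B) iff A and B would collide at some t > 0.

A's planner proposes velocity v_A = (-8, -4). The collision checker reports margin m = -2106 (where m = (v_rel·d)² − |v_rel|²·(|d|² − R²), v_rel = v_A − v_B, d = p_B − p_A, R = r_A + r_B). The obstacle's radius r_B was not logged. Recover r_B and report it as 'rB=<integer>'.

m = -2106
d = (-19, 3);  v_rel = (-1, 3),  |v_rel|² = 10
v_rel×d = (-1)·(3) − (3)·(-19) = 54
since m = R²·10 − 54²:  R² = (2916 + -2106) / 10 = 81
R = √81 = 9  ⇒  r_B = 9 − 5 = 4

rB=4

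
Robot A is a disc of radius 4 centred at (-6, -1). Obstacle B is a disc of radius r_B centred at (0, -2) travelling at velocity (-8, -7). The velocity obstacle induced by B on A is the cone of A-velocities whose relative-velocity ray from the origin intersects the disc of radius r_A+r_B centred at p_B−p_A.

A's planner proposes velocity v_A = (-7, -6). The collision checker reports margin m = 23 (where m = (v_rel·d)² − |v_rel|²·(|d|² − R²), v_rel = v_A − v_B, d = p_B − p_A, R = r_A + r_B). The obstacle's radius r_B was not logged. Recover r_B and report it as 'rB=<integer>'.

m = 23
d = (6, -1);  v_rel = (1, 1),  |v_rel|² = 2
v_rel×d = (1)·(-1) − (1)·(6) = -7
since m = R²·2 − (-7)²:  R² = (49 + 23) / 2 = 36
R = √36 = 6  ⇒  r_B = 6 − 4 = 2

rB=2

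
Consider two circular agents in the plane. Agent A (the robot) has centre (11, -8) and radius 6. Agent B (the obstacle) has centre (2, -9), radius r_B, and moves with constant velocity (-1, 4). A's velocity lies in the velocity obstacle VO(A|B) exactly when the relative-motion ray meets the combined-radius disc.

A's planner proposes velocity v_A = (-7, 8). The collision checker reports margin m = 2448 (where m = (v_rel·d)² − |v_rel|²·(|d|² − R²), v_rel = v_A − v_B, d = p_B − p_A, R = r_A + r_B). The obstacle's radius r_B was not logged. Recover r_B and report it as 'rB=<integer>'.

m = 2448
d = (-9, -1);  v_rel = (-6, 4),  |v_rel|² = 52
v_rel×d = (-6)·(-1) − (4)·(-9) = 42
since m = R²·52 − 42²:  R² = (1764 + 2448) / 52 = 81
R = √81 = 9  ⇒  r_B = 9 − 6 = 3

rB=3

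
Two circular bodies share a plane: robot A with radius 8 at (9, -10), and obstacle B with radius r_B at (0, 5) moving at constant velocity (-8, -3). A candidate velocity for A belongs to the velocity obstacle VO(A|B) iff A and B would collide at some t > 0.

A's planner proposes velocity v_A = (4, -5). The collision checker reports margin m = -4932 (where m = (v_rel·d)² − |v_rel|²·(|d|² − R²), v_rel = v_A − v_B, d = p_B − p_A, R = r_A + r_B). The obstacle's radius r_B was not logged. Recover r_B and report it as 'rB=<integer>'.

m = -4932
d = (-9, 15);  v_rel = (12, -2),  |v_rel|² = 148
v_rel×d = (12)·(15) − (-2)·(-9) = 162
since m = R²·148 − 162²:  R² = (26244 + -4932) / 148 = 144
R = √144 = 12  ⇒  r_B = 12 − 8 = 4

rB=4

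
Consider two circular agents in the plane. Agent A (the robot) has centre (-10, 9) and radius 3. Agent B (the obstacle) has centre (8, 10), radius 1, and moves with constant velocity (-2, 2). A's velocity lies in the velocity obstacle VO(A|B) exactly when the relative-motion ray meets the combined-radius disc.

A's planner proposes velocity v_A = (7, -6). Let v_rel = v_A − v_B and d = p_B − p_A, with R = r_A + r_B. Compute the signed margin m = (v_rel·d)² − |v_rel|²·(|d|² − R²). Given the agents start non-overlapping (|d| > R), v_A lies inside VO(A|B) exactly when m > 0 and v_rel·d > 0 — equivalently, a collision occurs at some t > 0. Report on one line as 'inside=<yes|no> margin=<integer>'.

d = (18, 1),  |d|² = 325;  R = 3+1 = 4,  c = 325−4² = 309
v_rel = (9, -8),  |v_rel|² = 145;  v_rel·d = (9)·(18) + (-8)·(1) = 154
145·t² − 308·t + 309 = 0  ⇒  m = 154² − 145·309 = -21089
m = -21089 < 0,  v_rel·d = 154 > 0  ⇒  outside

inside=no margin=-21089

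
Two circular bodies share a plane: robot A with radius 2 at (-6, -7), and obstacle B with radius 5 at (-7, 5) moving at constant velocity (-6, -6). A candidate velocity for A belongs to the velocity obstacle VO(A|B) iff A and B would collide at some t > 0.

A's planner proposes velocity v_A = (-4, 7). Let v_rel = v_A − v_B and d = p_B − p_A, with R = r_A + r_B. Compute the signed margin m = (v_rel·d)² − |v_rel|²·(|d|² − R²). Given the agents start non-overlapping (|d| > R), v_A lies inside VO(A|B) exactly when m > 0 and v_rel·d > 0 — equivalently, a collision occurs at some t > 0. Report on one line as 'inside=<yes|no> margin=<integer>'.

d = (-1, 12),  |d|² = 145;  R = 2+5 = 7,  c = 145−7² = 96
v_rel = (2, 13),  |v_rel|² = 173;  v_rel·d = (2)·(-1) + (13)·(12) = 154
173·t² − 308·t + 96 = 0  ⇒  m = 154² − 173·96 = 7108
m = 7108 > 0,  v_rel·d = 154 > 0  ⇒  inside

inside=yes margin=7108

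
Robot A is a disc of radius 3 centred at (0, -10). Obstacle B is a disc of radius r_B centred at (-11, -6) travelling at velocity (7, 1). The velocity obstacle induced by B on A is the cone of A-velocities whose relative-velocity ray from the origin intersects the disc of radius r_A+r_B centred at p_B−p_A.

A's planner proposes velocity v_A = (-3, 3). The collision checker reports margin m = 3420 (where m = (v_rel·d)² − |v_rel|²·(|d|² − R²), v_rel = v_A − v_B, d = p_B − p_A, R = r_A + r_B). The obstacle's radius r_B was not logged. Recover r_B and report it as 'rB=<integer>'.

m = 3420
d = (-11, 4);  v_rel = (-10, 2),  |v_rel|² = 104
v_rel×d = (-10)·(4) − (2)·(-11) = -18
since m = R²·104 − (-18)²:  R² = (324 + 3420) / 104 = 36
R = √36 = 6  ⇒  r_B = 6 − 3 = 3

rB=3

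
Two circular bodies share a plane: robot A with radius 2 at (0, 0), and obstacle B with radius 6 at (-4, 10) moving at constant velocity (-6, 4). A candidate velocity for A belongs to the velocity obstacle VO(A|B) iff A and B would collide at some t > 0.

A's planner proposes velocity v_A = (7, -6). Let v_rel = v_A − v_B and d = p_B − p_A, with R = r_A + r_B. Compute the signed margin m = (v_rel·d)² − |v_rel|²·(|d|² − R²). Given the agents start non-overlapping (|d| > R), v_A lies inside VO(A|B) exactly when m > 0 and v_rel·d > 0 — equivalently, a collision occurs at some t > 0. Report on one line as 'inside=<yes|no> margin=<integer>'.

d = (-4, 10),  |d|² = 116;  R = 2+6 = 8,  c = 116−8² = 52
v_rel = (13, -10),  |v_rel|² = 269;  v_rel·d = (13)·(-4) + (-10)·(10) = -152
269·t² + 304·t + 52 = 0  ⇒  m = (-152)² − 269·52 = 9116
m = 9116 > 0,  v_rel·d = -152 < 0  ⇒  outside

inside=no margin=9116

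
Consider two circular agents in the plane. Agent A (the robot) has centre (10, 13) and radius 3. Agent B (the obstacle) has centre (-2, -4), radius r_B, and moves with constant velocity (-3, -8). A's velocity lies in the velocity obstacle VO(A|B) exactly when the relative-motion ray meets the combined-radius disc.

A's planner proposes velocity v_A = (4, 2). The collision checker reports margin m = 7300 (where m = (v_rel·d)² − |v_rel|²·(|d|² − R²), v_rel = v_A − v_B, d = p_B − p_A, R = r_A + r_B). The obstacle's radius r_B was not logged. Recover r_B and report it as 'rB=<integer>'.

m = 7300
d = (-12, -17);  v_rel = (7, 10),  |v_rel|² = 149
v_rel×d = (7)·(-17) − (10)·(-12) = 1
since m = R²·149 − 1²:  R² = (1 + 7300) / 149 = 49
R = √49 = 7  ⇒  r_B = 7 − 3 = 4

rB=4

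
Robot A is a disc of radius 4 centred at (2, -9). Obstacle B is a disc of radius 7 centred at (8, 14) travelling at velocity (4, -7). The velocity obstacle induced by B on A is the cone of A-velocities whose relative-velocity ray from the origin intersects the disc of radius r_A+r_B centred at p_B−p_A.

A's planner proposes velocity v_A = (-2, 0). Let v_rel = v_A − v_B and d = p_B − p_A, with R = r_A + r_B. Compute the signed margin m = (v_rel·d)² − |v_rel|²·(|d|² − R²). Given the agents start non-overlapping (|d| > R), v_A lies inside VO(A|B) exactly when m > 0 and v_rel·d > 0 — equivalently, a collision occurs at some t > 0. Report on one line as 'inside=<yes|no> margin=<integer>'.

d = (6, 23),  |d|² = 565;  R = 4+7 = 11,  c = 565−11² = 444
v_rel = (-6, 7),  |v_rel|² = 85;  v_rel·d = (-6)·(6) + (7)·(23) = 125
85·t² − 250·t + 444 = 0  ⇒  m = 125² − 85·444 = -22115
m = -22115 < 0,  v_rel·d = 125 > 0  ⇒  outside

inside=no margin=-22115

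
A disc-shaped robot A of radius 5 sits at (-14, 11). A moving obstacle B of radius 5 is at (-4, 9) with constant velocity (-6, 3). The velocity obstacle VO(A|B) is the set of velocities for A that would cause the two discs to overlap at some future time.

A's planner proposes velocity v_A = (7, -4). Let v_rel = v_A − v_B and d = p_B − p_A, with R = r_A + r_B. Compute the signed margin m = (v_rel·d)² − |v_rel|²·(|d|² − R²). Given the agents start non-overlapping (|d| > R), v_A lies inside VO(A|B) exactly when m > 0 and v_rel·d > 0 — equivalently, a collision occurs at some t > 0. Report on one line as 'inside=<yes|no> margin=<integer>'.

d = (10, -2),  |d|² = 104;  R = 5+5 = 10,  c = 104−10² = 4
v_rel = (13, -7),  |v_rel|² = 218;  v_rel·d = (13)·(10) + (-7)·(-2) = 144
218·t² − 288·t + 4 = 0  ⇒  m = 144² − 218·4 = 19864
m = 19864 > 0,  v_rel·d = 144 > 0  ⇒  inside

inside=yes margin=19864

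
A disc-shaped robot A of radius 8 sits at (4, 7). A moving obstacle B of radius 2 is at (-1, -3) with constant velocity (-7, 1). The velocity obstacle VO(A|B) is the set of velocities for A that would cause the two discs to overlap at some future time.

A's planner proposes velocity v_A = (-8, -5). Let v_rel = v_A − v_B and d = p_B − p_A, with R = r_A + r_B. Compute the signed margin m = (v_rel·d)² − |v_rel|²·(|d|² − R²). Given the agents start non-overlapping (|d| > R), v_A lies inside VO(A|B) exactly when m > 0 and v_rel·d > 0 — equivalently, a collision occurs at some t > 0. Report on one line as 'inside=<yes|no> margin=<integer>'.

d = (-5, -10),  |d|² = 125;  R = 8+2 = 10,  c = 125−10² = 25
v_rel = (-1, -6),  |v_rel|² = 37;  v_rel·d = (-1)·(-5) + (-6)·(-10) = 65
37·t² − 130·t + 25 = 0  ⇒  m = 65² − 37·25 = 3300
m = 3300 > 0,  v_rel·d = 65 > 0  ⇒  inside

inside=yes margin=3300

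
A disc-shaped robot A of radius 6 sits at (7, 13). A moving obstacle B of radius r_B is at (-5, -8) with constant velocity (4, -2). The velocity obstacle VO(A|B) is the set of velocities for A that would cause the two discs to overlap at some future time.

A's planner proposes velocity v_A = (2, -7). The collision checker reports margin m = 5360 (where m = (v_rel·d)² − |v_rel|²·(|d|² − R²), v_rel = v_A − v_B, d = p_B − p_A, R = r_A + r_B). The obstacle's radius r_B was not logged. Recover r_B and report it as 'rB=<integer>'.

m = 5360
d = (-12, -21);  v_rel = (-2, -5),  |v_rel|² = 29
v_rel×d = (-2)·(-21) − (-5)·(-12) = -18
since m = R²·29 − (-18)²:  R² = (324 + 5360) / 29 = 196
R = √196 = 14  ⇒  r_B = 14 − 6 = 8

rB=8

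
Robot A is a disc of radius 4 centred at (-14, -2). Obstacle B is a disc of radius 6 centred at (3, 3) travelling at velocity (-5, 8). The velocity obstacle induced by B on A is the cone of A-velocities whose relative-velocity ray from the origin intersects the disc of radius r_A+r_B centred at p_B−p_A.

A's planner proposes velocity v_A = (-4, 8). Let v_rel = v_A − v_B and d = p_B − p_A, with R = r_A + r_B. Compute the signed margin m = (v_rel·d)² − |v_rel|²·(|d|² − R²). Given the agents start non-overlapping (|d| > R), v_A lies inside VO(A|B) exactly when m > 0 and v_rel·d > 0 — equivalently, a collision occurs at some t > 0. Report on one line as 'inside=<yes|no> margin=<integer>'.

d = (17, 5),  |d|² = 314;  R = 4+6 = 10,  c = 314−10² = 214
v_rel = (1, 0),  |v_rel|² = 1;  v_rel·d = (1)·(17) + (0)·(5) = 17
1·t² − 34·t + 214 = 0  ⇒  m = 17² − 1·214 = 75
m = 75 > 0,  v_rel·d = 17 > 0  ⇒  inside

inside=yes margin=75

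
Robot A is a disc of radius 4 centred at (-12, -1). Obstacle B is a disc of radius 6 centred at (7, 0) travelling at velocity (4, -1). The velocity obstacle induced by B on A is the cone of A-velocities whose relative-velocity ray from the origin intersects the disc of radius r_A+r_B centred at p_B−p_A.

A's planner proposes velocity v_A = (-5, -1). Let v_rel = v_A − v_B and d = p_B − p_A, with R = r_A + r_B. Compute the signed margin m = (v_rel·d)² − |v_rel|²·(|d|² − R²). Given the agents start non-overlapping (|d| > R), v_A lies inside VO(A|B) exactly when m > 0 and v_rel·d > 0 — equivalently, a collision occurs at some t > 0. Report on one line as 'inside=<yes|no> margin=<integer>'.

d = (19, 1),  |d|² = 362;  R = 4+6 = 10,  c = 362−10² = 262
v_rel = (-9, 0),  |v_rel|² = 81;  v_rel·d = (-9)·(19) + (0)·(1) = -171
81·t² + 342·t + 262 = 0  ⇒  m = (-171)² − 81·262 = 8019
m = 8019 > 0,  v_rel·d = -171 < 0  ⇒  outside

inside=no margin=8019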